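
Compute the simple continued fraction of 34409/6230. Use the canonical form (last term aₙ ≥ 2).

34409 = 5×6230 + 3259
6230 = 1×3259 + 2971
3259 = 1×2971 + 288
2971 = 10×288 + 91
288 = 3×91 + 15
91 = 6×15 + 1
15 = 15×1 + 0  (stop)
So 34409/6230 = [5; 1, 1, 10, 3, 6, 15].

[5; 1, 1, 10, 3, 6, 15]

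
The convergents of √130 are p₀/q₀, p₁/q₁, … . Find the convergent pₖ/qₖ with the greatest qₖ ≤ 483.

2611/229

√130 = [11; 2, 2, 22, …] (period length 3).
Convergents:
  p_0/q_0 = 11/1
  p_1/q_1 = 23/2
  p_2/q_2 = 57/5
  p_3/q_3 = 1277/112
  p_4/q_4 = 2611/229
  p_5/q_5 = 6499/570
q_4 = 229 ≤ 483 < 570 = q_5, so the answer is 2611/229.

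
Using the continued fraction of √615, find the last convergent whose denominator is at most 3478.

30751/1240

√615 = [24; 1, 3, 1, 48, …] (period length 4).
Convergents:
  p_0/q_0 = 24/1
  p_1/q_1 = 25/1
  p_2/q_2 = 99/4
  p_3/q_3 = 124/5
  p_4/q_4 = 6051/244
  p_5/q_5 = 6175/249
  p_6/q_6 = 24576/991
  p_7/q_7 = 30751/1240
  p_8/q_8 = 1500624/60511
q_7 = 1240 ≤ 3478 < 60511 = q_8, so the answer is 30751/1240.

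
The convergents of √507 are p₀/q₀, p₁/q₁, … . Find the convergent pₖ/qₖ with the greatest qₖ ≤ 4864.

√507 = [22; 1, 1, 14, 1, 1, 44, …] (period length 6).
Convergents:
  p_0/q_0 = 22/1
  p_1/q_1 = 23/1
  p_2/q_2 = 45/2
  p_3/q_3 = 653/29
  p_4/q_4 = 698/31
  p_5/q_5 = 1351/60
  p_6/q_6 = 60142/2671
  p_7/q_7 = 61493/2731
  p_8/q_8 = 121635/5402
q_7 = 2731 ≤ 4864 < 5402 = q_8, so the answer is 61493/2731.

61493/2731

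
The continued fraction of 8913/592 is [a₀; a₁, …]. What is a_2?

8913 = 15·592 + 33   →  a_0 = 15
592 = 17·33 + 31   →  a_1 = 17
33 = 1·31 + 2   →  a_2 = 1

1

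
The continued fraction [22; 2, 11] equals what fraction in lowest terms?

517/23

Fold from the inside: start with 11/1.
  2 + 1/11 = 23/11
  22 + 11/23 = 517/23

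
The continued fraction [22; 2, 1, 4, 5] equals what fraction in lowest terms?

Using pₖ = aₖpₖ₋₁ + pₖ₋₂ and qₖ = aₖqₖ₋₁ + qₖ₋₂:
  k=0: a=22, p=22, q=1
  k=1: a=2, p=45, q=2
  k=2: a=1, p=67, q=3
  k=3: a=4, p=313, q=14
  k=4: a=5, p=1632, q=73

1632/73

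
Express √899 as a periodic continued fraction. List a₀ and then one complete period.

[29; 1, 58]

a₀ = ⌊√899⌋ = 29.
With m₀=0, d₀=1 and mₖ₊₁ = dₖaₖ − mₖ, dₖ₊₁ = (n − mₖ₊₁²)/dₖ, aₖ₊₁ = ⌊(a₀+mₖ₊₁)/dₖ₊₁⌋:
  k=1: m=29, d=58, a=1
  k=2: m=29, d=1, a=58
d=1 and a=2a₀=58 at k=2, so the next step gives (m, d) = (29, 58) again — its k=1 value — and the period has length 2.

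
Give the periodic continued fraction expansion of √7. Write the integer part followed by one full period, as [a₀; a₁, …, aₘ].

[2; 1, 1, 1, 4]

a₀ = ⌊√7⌋ = 2.
With m₀=0, d₀=1 and mₖ₊₁ = dₖaₖ − mₖ, dₖ₊₁ = (n − mₖ₊₁²)/dₖ, aₖ₊₁ = ⌊(a₀+mₖ₊₁)/dₖ₊₁⌋:
  k=1: m=2, d=3, a=1
  k=2: m=1, d=2, a=1
  k=3: m=1, d=3, a=1
  k=4: m=2, d=1, a=4
d=1 and a=2a₀=4 at k=4, so the next step gives (m, d) = (2, 3) again — its k=1 value — and the period has length 4.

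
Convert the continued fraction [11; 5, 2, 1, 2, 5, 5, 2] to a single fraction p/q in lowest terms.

29386/2627

Fold from the inside: start with 2/1.
  5 + 1/2 = 11/2
  5 + 2/11 = 57/11
  2 + 11/57 = 125/57
  1 + 57/125 = 182/125
  2 + 125/182 = 489/182
  5 + 182/489 = 2627/489
  11 + 489/2627 = 29386/2627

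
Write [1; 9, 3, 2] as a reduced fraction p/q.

72/65

Fold from the inside: start with 2/1.
  3 + 1/2 = 7/2
  9 + 2/7 = 65/7
  1 + 7/65 = 72/65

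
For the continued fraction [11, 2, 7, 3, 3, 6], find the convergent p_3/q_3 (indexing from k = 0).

Using pₖ = aₖpₖ₋₁ + pₖ₋₂, qₖ = aₖqₖ₋₁ + qₖ₋₂ (with p₋₁=1, p₋₂=0, q₋₁=0, q₋₂=1):
  k=0: a=11, p=11, q=1
  k=1: a=2, p=23, q=2
  k=2: a=7, p=172, q=15
  k=3: a=3, p=539, q=47

539/47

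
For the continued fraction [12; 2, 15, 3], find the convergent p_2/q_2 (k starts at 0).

Using pₖ = aₖpₖ₋₁ + pₖ₋₂, qₖ = aₖqₖ₋₁ + qₖ₋₂ (with p₋₁=1, p₋₂=0, q₋₁=0, q₋₂=1):
  k=0: a=12, p=12, q=1
  k=1: a=2, p=25, q=2
  k=2: a=15, p=387, q=31

387/31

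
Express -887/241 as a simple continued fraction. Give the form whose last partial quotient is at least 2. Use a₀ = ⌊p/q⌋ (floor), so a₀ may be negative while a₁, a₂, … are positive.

-887 = -4*241 + 77
241 = 3*77 + 10
77 = 7*10 + 7
10 = 1*7 + 3
7 = 2*3 + 1
3 = 3*1 + 0  (stop)
So -887/241 = [-4; 3, 7, 1, 2, 3].

[-4; 3, 7, 1, 2, 3]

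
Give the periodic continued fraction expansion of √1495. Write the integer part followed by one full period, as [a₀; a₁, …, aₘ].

a₀ = ⌊√1495⌋ = 38.
With m₀=0, d₀=1 and mₖ₊₁ = dₖaₖ − mₖ, dₖ₊₁ = (n − mₖ₊₁²)/dₖ, aₖ₊₁ = ⌊(a₀+mₖ₊₁)/dₖ₊₁⌋:
  k=1: m=38, d=51, a=1
  k=2: m=13, d=26, a=1
  k=3: m=13, d=51, a=1
  k=4: m=38, d=1, a=76
d=1 and a=2a₀=76 at k=4, so the next step gives (m, d) = (38, 51) again — its k=1 value — and the period has length 4.

[38; 1, 1, 1, 76]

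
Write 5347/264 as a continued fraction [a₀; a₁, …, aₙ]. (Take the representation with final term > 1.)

5347 = 20*264 + 67
264 = 3*67 + 63
67 = 1*63 + 4
63 = 15*4 + 3
4 = 1*3 + 1
3 = 3*1 + 0  (stop)
So 5347/264 = [20; 3, 1, 15, 1, 3].

[20; 3, 1, 15, 1, 3]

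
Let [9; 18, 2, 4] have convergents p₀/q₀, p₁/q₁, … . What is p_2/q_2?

Using pₖ = aₖpₖ₋₁ + pₖ₋₂, qₖ = aₖqₖ₋₁ + qₖ₋₂ (with p₋₁=1, p₋₂=0, q₋₁=0, q₋₂=1):
  k=0: a=9, p=9, q=1
  k=1: a=18, p=163, q=18
  k=2: a=2, p=335, q=37

335/37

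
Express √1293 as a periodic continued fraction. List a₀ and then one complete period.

a₀ = ⌊√1293⌋ = 35.
With m₀=0, d₀=1 and mₖ₊₁ = dₖaₖ − mₖ, dₖ₊₁ = (n − mₖ₊₁²)/dₖ, aₖ₊₁ = ⌊(a₀+mₖ₊₁)/dₖ₊₁⌋:
  k=1: m=35, d=68, a=1
  k=2: m=33, d=3, a=22
  k=3: m=33, d=68, a=1
  k=4: m=35, d=1, a=70
d=1 and a=2a₀=70 at k=4, so the next step gives (m, d) = (35, 68) again — its k=1 value — and the period has length 4.

[35; 1, 22, 1, 70]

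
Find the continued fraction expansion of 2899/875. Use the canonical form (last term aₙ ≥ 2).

2899 = 3·875 + 274
875 = 3·274 + 53
274 = 5·53 + 9
53 = 5·9 + 8
9 = 1·8 + 1
8 = 8·1 + 0  (stop)
So 2899/875 = [3; 3, 5, 5, 1, 8].

[3; 3, 5, 5, 1, 8]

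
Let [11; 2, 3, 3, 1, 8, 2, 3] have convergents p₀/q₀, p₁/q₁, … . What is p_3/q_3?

263/23

Using pₖ = aₖpₖ₋₁ + pₖ₋₂, qₖ = aₖqₖ₋₁ + qₖ₋₂ (with p₋₁=1, p₋₂=0, q₋₁=0, q₋₂=1):
  k=0: a=11, p=11, q=1
  k=1: a=2, p=23, q=2
  k=2: a=3, p=80, q=7
  k=3: a=3, p=263, q=23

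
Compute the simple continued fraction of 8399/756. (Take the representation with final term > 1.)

[11; 9, 9, 4, 2]

8399 = 11·756 + 83
756 = 9·83 + 9
83 = 9·9 + 2
9 = 4·2 + 1
2 = 2·1 + 0  (stop)
So 8399/756 = [11; 9, 9, 4, 2].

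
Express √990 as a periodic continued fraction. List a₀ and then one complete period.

[31; 2, 6, 2, 62]

a₀ = ⌊√990⌋ = 31.
With m₀=0, d₀=1 and mₖ₊₁ = dₖaₖ − mₖ, dₖ₊₁ = (n − mₖ₊₁²)/dₖ, aₖ₊₁ = ⌊(a₀+mₖ₊₁)/dₖ₊₁⌋:
  k=1: m=31, d=29, a=2
  k=2: m=27, d=9, a=6
  k=3: m=27, d=29, a=2
  k=4: m=31, d=1, a=62
d=1 and a=2a₀=62 at k=4, so the next step gives (m, d) = (31, 29) again — its k=1 value — and the period has length 4.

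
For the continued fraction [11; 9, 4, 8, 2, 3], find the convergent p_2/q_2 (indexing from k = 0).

Using pₖ = aₖpₖ₋₁ + pₖ₋₂, qₖ = aₖqₖ₋₁ + qₖ₋₂ (with p₋₁=1, p₋₂=0, q₋₁=0, q₋₂=1):
  k=0: a=11, p=11, q=1
  k=1: a=9, p=100, q=9
  k=2: a=4, p=411, q=37

411/37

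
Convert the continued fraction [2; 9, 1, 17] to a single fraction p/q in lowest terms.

376/179

Using pₖ = aₖpₖ₋₁ + pₖ₋₂ and qₖ = aₖqₖ₋₁ + qₖ₋₂:
  k=0: a=2, p=2, q=1
  k=1: a=9, p=19, q=9
  k=2: a=1, p=21, q=10
  k=3: a=17, p=376, q=179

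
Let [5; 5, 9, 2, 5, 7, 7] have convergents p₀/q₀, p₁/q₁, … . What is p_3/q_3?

Using pₖ = aₖpₖ₋₁ + pₖ₋₂, qₖ = aₖqₖ₋₁ + qₖ₋₂ (with p₋₁=1, p₋₂=0, q₋₁=0, q₋₂=1):
  k=0: a=5, p=5, q=1
  k=1: a=5, p=26, q=5
  k=2: a=9, p=239, q=46
  k=3: a=2, p=504, q=97

504/97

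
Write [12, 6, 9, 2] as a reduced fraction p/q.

Using pₖ = aₖpₖ₋₁ + pₖ₋₂ and qₖ = aₖqₖ₋₁ + qₖ₋₂:
  k=0: a=12, p=12, q=1
  k=1: a=6, p=73, q=6
  k=2: a=9, p=669, q=55
  k=3: a=2, p=1411, q=116

1411/116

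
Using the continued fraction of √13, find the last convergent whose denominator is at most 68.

137/38

√13 = [3; 1, 1, 1, 1, 6, …] (period length 5).
Convergents:
  p_0/q_0 = 3/1
  p_1/q_1 = 4/1
  p_2/q_2 = 7/2
  p_3/q_3 = 11/3
  p_4/q_4 = 18/5
  p_5/q_5 = 119/33
  p_6/q_6 = 137/38
  p_7/q_7 = 256/71
q_6 = 38 ≤ 68 < 71 = q_7, so the answer is 137/38.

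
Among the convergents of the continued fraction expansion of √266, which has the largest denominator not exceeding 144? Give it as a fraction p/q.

685/42

√266 = [16; 3, 4, 3, 32, …] (period length 4).
Convergents:
  p_0/q_0 = 16/1
  p_1/q_1 = 49/3
  p_2/q_2 = 212/13
  p_3/q_3 = 685/42
  p_4/q_4 = 22132/1357
q_3 = 42 ≤ 144 < 1357 = q_4, so the answer is 685/42.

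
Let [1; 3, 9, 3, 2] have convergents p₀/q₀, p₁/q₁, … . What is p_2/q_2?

Using pₖ = aₖpₖ₋₁ + pₖ₋₂, qₖ = aₖqₖ₋₁ + qₖ₋₂ (with p₋₁=1, p₋₂=0, q₋₁=0, q₋₂=1):
  k=0: a=1, p=1, q=1
  k=1: a=3, p=4, q=3
  k=2: a=9, p=37, q=28

37/28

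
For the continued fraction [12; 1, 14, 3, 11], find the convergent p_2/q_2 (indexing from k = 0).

194/15

Using pₖ = aₖpₖ₋₁ + pₖ₋₂, qₖ = aₖqₖ₋₁ + qₖ₋₂ (with p₋₁=1, p₋₂=0, q₋₁=0, q₋₂=1):
  k=0: a=12, p=12, q=1
  k=1: a=1, p=13, q=1
  k=2: a=14, p=194, q=15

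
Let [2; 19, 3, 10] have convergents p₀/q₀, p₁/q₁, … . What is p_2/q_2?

119/58

Using pₖ = aₖpₖ₋₁ + pₖ₋₂, qₖ = aₖqₖ₋₁ + qₖ₋₂ (with p₋₁=1, p₋₂=0, q₋₁=0, q₋₂=1):
  k=0: a=2, p=2, q=1
  k=1: a=19, p=39, q=19
  k=2: a=3, p=119, q=58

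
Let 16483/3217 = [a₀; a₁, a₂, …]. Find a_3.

16

16483 = 5·3217 + 398   →  a_0 = 5
3217 = 8·398 + 33   →  a_1 = 8
398 = 12·33 + 2   →  a_2 = 12
33 = 16·2 + 1   →  a_3 = 16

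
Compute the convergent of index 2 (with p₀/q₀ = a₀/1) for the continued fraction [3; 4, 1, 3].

16/5

Using pₖ = aₖpₖ₋₁ + pₖ₋₂, qₖ = aₖqₖ₋₁ + qₖ₋₂ (with p₋₁=1, p₋₂=0, q₋₁=0, q₋₂=1):
  k=0: a=3, p=3, q=1
  k=1: a=4, p=13, q=4
  k=2: a=1, p=16, q=5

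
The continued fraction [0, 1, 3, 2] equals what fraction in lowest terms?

Fold from the inside: start with 2/1.
  3 + 1/2 = 7/2
  1 + 2/7 = 9/7
  0 + 7/9 = 7/9

7/9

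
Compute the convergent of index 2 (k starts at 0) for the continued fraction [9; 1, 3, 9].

Using pₖ = aₖpₖ₋₁ + pₖ₋₂, qₖ = aₖqₖ₋₁ + qₖ₋₂ (with p₋₁=1, p₋₂=0, q₋₁=0, q₋₂=1):
  k=0: a=9, p=9, q=1
  k=1: a=1, p=10, q=1
  k=2: a=3, p=39, q=4

39/4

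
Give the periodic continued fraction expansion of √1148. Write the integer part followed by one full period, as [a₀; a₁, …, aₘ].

[33; 1, 7, 2, 16, 2, 7, 1, 66]

a₀ = ⌊√1148⌋ = 33.
With m₀=0, d₀=1 and mₖ₊₁ = dₖaₖ − mₖ, dₖ₊₁ = (n − mₖ₊₁²)/dₖ, aₖ₊₁ = ⌊(a₀+mₖ₊₁)/dₖ₊₁⌋:
  k=1: m=33, d=59, a=1
  k=2: m=26, d=8, a=7
  k=3: m=30, d=31, a=2
  k=4: m=32, d=4, a=16
  k=5: m=32, d=31, a=2
  k=6: m=30, d=8, a=7
  k=7: m=26, d=59, a=1
  k=8: m=33, d=1, a=66
d=1 and a=2a₀=66 at k=8, so the next step gives (m, d) = (33, 59) again — its k=1 value — and the period has length 8.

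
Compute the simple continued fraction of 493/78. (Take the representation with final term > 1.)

493 = 6*78 + 25
78 = 3*25 + 3
25 = 8*3 + 1
3 = 3*1 + 0  (stop)
So 493/78 = [6; 3, 8, 3].

[6; 3, 8, 3]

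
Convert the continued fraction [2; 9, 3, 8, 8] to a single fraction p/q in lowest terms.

3987/1892

Using pₖ = aₖpₖ₋₁ + pₖ₋₂ and qₖ = aₖqₖ₋₁ + qₖ₋₂:
  k=0: a=2, p=2, q=1
  k=1: a=9, p=19, q=9
  k=2: a=3, p=59, q=28
  k=3: a=8, p=491, q=233
  k=4: a=8, p=3987, q=1892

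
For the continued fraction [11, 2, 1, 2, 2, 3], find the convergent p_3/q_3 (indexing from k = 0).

Using pₖ = aₖpₖ₋₁ + pₖ₋₂, qₖ = aₖqₖ₋₁ + qₖ₋₂ (with p₋₁=1, p₋₂=0, q₋₁=0, q₋₂=1):
  k=0: a=11, p=11, q=1
  k=1: a=2, p=23, q=2
  k=2: a=1, p=34, q=3
  k=3: a=2, p=91, q=8

91/8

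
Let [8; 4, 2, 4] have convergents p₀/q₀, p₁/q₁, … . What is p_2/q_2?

Using pₖ = aₖpₖ₋₁ + pₖ₋₂, qₖ = aₖqₖ₋₁ + qₖ₋₂ (with p₋₁=1, p₋₂=0, q₋₁=0, q₋₂=1):
  k=0: a=8, p=8, q=1
  k=1: a=4, p=33, q=4
  k=2: a=2, p=74, q=9

74/9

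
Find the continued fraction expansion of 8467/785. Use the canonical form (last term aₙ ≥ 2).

[10; 1, 3, 1, 2, 18, 3]

8467 = 10*785 + 617
785 = 1*617 + 168
617 = 3*168 + 113
168 = 1*113 + 55
113 = 2*55 + 3
55 = 18*3 + 1
3 = 3*1 + 0  (stop)
So 8467/785 = [10; 1, 3, 1, 2, 18, 3].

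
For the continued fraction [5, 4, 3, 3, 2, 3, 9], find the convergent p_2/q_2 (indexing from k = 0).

Using pₖ = aₖpₖ₋₁ + pₖ₋₂, qₖ = aₖqₖ₋₁ + qₖ₋₂ (with p₋₁=1, p₋₂=0, q₋₁=0, q₋₂=1):
  k=0: a=5, p=5, q=1
  k=1: a=4, p=21, q=4
  k=2: a=3, p=68, q=13

68/13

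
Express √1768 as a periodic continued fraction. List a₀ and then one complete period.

a₀ = ⌊√1768⌋ = 42.

[42; 21, 84]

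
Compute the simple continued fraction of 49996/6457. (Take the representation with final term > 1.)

[7; 1, 2, 1, 8, 14, 13]

49996 = 7×6457 + 4797
6457 = 1×4797 + 1660
4797 = 2×1660 + 1477
1660 = 1×1477 + 183
1477 = 8×183 + 13
183 = 14×13 + 1
13 = 13×1 + 0  (stop)
So 49996/6457 = [7; 1, 2, 1, 8, 14, 13].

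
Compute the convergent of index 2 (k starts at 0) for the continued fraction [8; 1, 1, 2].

17/2

Using pₖ = aₖpₖ₋₁ + pₖ₋₂, qₖ = aₖqₖ₋₁ + qₖ₋₂ (with p₋₁=1, p₋₂=0, q₋₁=0, q₋₂=1):
  k=0: a=8, p=8, q=1
  k=1: a=1, p=9, q=1
  k=2: a=1, p=17, q=2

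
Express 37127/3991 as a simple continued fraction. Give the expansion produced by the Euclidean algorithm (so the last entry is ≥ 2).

[9; 3, 3, 3, 2, 3, 15]

37127 = 9×3991 + 1208
3991 = 3×1208 + 367
1208 = 3×367 + 107
367 = 3×107 + 46
107 = 2×46 + 15
46 = 3×15 + 1
15 = 15×1 + 0  (stop)
So 37127/3991 = [9; 3, 3, 3, 2, 3, 15].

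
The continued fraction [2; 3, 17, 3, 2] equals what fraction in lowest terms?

Using pₖ = aₖpₖ₋₁ + pₖ₋₂ and qₖ = aₖqₖ₋₁ + qₖ₋₂:
  k=0: a=2, p=2, q=1
  k=1: a=3, p=7, q=3
  k=2: a=17, p=121, q=52
  k=3: a=3, p=370, q=159
  k=4: a=2, p=861, q=370

861/370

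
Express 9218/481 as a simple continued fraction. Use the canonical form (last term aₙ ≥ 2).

[19; 6, 11, 3, 2]

9218 = 19×481 + 79
481 = 6×79 + 7
79 = 11×7 + 2
7 = 3×2 + 1
2 = 2×1 + 0  (stop)
So 9218/481 = [19; 6, 11, 3, 2].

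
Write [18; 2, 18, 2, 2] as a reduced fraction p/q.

3494/189

Using pₖ = aₖpₖ₋₁ + pₖ₋₂ and qₖ = aₖqₖ₋₁ + qₖ₋₂:
  k=0: a=18, p=18, q=1
  k=1: a=2, p=37, q=2
  k=2: a=18, p=684, q=37
  k=3: a=2, p=1405, q=76
  k=4: a=2, p=3494, q=189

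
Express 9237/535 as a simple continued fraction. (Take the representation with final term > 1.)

9237 = 17·535 + 142
535 = 3·142 + 109
142 = 1·109 + 33
109 = 3·33 + 10
33 = 3·10 + 3
10 = 3·3 + 1
3 = 3·1 + 0  (stop)
So 9237/535 = [17; 3, 1, 3, 3, 3, 3].

[17; 3, 1, 3, 3, 3, 3]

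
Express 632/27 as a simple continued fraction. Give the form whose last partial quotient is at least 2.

632 = 23·27 + 11
27 = 2·11 + 5
11 = 2·5 + 1
5 = 5·1 + 0  (stop)
So 632/27 = [23; 2, 2, 5].

[23; 2, 2, 5]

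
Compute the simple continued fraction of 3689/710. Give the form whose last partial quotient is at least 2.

[5; 5, 9, 3, 1, 3]

3689 = 5*710 + 139
710 = 5*139 + 15
139 = 9*15 + 4
15 = 3*4 + 3
4 = 1*3 + 1
3 = 3*1 + 0  (stop)
So 3689/710 = [5; 5, 9, 3, 1, 3].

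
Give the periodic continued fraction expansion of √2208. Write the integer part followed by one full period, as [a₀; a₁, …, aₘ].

[46; 1, 92]

a₀ = ⌊√2208⌋ = 46.
With m₀=0, d₀=1 and mₖ₊₁ = dₖaₖ − mₖ, dₖ₊₁ = (n − mₖ₊₁²)/dₖ, aₖ₊₁ = ⌊(a₀+mₖ₊₁)/dₖ₊₁⌋:
  k=1: m=46, d=92, a=1
  k=2: m=46, d=1, a=92
d=1 and a=2a₀=92 at k=2, so the next step gives (m, d) = (46, 92) again — its k=1 value — and the period has length 2.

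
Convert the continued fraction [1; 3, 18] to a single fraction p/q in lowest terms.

73/55

Fold from the inside: start with 18/1.
  3 + 1/18 = 55/18
  1 + 18/55 = 73/55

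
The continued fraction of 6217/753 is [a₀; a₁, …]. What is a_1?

6217 = 8·753 + 193   →  a_0 = 8
753 = 3·193 + 174   →  a_1 = 3

3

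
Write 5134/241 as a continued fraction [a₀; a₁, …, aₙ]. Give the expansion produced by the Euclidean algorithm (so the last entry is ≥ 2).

[21; 3, 3, 3, 7]

5134 = 21*241 + 73
241 = 3*73 + 22
73 = 3*22 + 7
22 = 3*7 + 1
7 = 7*1 + 0  (stop)
So 5134/241 = [21; 3, 3, 3, 7].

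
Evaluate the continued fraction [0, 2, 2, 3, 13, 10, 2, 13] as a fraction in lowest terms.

Using pₖ = aₖpₖ₋₁ + pₖ₋₂ and qₖ = aₖqₖ₋₁ + qₖ₋₂:
  k=0: a=0, p=0, q=1
  k=1: a=2, p=1, q=2
  k=2: a=2, p=2, q=5
  k=3: a=3, p=7, q=17
  k=4: a=13, p=93, q=226
  k=5: a=10, p=937, q=2277
  k=6: a=2, p=1967, q=4780
  k=7: a=13, p=26508, q=64417

26508/64417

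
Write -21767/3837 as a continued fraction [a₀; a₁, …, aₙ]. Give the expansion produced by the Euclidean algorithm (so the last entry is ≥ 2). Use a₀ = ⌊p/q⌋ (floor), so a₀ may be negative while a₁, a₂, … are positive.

[-6; 3, 17, 2, 3, 10]

-21767 = -6·3837 + 1255
3837 = 3·1255 + 72
1255 = 17·72 + 31
72 = 2·31 + 10
31 = 3·10 + 1
10 = 10·1 + 0  (stop)
So -21767/3837 = [-6; 3, 17, 2, 3, 10].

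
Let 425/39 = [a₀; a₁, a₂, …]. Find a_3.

425 = 10·39 + 35   →  a_0 = 10
39 = 1·35 + 4   →  a_1 = 1
35 = 8·4 + 3   →  a_2 = 8
4 = 1·3 + 1   →  a_3 = 1

1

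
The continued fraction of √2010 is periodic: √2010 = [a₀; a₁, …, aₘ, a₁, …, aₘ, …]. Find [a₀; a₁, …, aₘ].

[44; 1, 4, 1, 88]

a₀ = ⌊√2010⌋ = 44.
With m₀=0, d₀=1 and mₖ₊₁ = dₖaₖ − mₖ, dₖ₊₁ = (n − mₖ₊₁²)/dₖ, aₖ₊₁ = ⌊(a₀+mₖ₊₁)/dₖ₊₁⌋:
  k=1: m=44, d=74, a=1
  k=2: m=30, d=15, a=4
  k=3: m=30, d=74, a=1
  k=4: m=44, d=1, a=88
d=1 and a=2a₀=88 at k=4, so the next step gives (m, d) = (44, 74) again — its k=1 value — and the period has length 4.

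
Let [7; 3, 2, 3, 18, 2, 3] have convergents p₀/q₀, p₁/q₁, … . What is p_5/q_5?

Using pₖ = aₖpₖ₋₁ + pₖ₋₂, qₖ = aₖqₖ₋₁ + qₖ₋₂ (with p₋₁=1, p₋₂=0, q₋₁=0, q₋₂=1):
  k=0: a=7, p=7, q=1
  k=1: a=3, p=22, q=3
  k=2: a=2, p=51, q=7
  k=3: a=3, p=175, q=24
  k=4: a=18, p=3201, q=439
  k=5: a=2, p=6577, q=902

6577/902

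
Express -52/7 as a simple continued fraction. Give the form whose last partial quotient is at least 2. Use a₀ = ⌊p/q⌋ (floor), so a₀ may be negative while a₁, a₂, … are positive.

[-8; 1, 1, 3]

-52 = -8×7 + 4
7 = 1×4 + 3
4 = 1×3 + 1
3 = 3×1 + 0  (stop)
So -52/7 = [-8; 1, 1, 3].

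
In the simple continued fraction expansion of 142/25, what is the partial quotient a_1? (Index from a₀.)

1

142 = 5·25 + 17   →  a_0 = 5
25 = 1·17 + 8   →  a_1 = 1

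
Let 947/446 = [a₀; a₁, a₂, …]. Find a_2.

947 = 2·446 + 55   →  a_0 = 2
446 = 8·55 + 6   →  a_1 = 8
55 = 9·6 + 1   →  a_2 = 9

9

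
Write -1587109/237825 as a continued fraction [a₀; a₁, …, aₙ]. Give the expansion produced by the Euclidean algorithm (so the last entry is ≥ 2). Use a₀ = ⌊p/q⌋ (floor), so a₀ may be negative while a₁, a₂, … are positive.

-1587109 = -7·237825 + 77666
237825 = 3·77666 + 4827
77666 = 16·4827 + 434
4827 = 11·434 + 53
434 = 8·53 + 10
53 = 5·10 + 3
10 = 3·3 + 1
3 = 3·1 + 0  (stop)
So -1587109/237825 = [-7; 3, 16, 11, 8, 5, 3, 3].

[-7; 3, 16, 11, 8, 5, 3, 3]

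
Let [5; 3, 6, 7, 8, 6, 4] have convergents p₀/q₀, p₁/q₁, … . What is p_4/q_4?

Using pₖ = aₖpₖ₋₁ + pₖ₋₂, qₖ = aₖqₖ₋₁ + qₖ₋₂ (with p₋₁=1, p₋₂=0, q₋₁=0, q₋₂=1):
  k=0: a=5, p=5, q=1
  k=1: a=3, p=16, q=3
  k=2: a=6, p=101, q=19
  k=3: a=7, p=723, q=136
  k=4: a=8, p=5885, q=1107

5885/1107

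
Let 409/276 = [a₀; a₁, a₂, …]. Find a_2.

409 = 1·276 + 133   →  a_0 = 1
276 = 2·133 + 10   →  a_1 = 2
133 = 13·10 + 3   →  a_2 = 13

13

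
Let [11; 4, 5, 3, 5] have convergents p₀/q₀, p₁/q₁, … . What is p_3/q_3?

753/67

Using pₖ = aₖpₖ₋₁ + pₖ₋₂, qₖ = aₖqₖ₋₁ + qₖ₋₂ (with p₋₁=1, p₋₂=0, q₋₁=0, q₋₂=1):
  k=0: a=11, p=11, q=1
  k=1: a=4, p=45, q=4
  k=2: a=5, p=236, q=21
  k=3: a=3, p=753, q=67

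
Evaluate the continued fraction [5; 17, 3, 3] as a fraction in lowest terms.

875/173

Using pₖ = aₖpₖ₋₁ + pₖ₋₂ and qₖ = aₖqₖ₋₁ + qₖ₋₂:
  k=0: a=5, p=5, q=1
  k=1: a=17, p=86, q=17
  k=2: a=3, p=263, q=52
  k=3: a=3, p=875, q=173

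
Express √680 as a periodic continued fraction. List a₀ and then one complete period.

[26; 13, 52]

a₀ = ⌊√680⌋ = 26.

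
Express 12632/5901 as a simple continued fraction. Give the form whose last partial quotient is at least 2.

12632 = 2·5901 + 830
5901 = 7·830 + 91
830 = 9·91 + 11
91 = 8·11 + 3
11 = 3·3 + 2
3 = 1·2 + 1
2 = 2·1 + 0  (stop)
So 12632/5901 = [2; 7, 9, 8, 3, 1, 2].

[2; 7, 9, 8, 3, 1, 2]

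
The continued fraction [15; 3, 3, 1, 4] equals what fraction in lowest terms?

Fold from the inside: start with 4/1.
  1 + 1/4 = 5/4
  3 + 4/5 = 19/5
  3 + 5/19 = 62/19
  15 + 19/62 = 949/62

949/62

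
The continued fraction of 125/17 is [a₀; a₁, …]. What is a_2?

125 = 7·17 + 6   →  a_0 = 7
17 = 2·6 + 5   →  a_1 = 2
6 = 1·5 + 1   →  a_2 = 1

1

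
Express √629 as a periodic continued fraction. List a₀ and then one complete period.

a₀ = ⌊√629⌋ = 25.
With m₀=0, d₀=1 and mₖ₊₁ = dₖaₖ − mₖ, dₖ₊₁ = (n − mₖ₊₁²)/dₖ, aₖ₊₁ = ⌊(a₀+mₖ₊₁)/dₖ₊₁⌋:
  k=1: m=25, d=4, a=12
  k=2: m=23, d=25, a=1
  k=3: m=2, d=25, a=1
  k=4: m=23, d=4, a=12
  k=5: m=25, d=1, a=50
d=1 and a=2a₀=50 at k=5, so the next step gives (m, d) = (25, 4) again — its k=1 value — and the period has length 5.

[25; 12, 1, 1, 12, 50]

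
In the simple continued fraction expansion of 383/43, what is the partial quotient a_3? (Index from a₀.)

383 = 8·43 + 39   →  a_0 = 8
43 = 1·39 + 4   →  a_1 = 1
39 = 9·4 + 3   →  a_2 = 9
4 = 1·3 + 1   →  a_3 = 1

1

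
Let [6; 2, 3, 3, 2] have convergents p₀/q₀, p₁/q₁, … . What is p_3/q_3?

Using pₖ = aₖpₖ₋₁ + pₖ₋₂, qₖ = aₖqₖ₋₁ + qₖ₋₂ (with p₋₁=1, p₋₂=0, q₋₁=0, q₋₂=1):
  k=0: a=6, p=6, q=1
  k=1: a=2, p=13, q=2
  k=2: a=3, p=45, q=7
  k=3: a=3, p=148, q=23

148/23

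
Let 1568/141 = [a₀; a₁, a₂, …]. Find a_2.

1568 = 11·141 + 17   →  a_0 = 11
141 = 8·17 + 5   →  a_1 = 8
17 = 3·5 + 2   →  a_2 = 3

3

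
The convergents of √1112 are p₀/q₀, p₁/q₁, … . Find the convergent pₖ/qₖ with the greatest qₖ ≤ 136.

√1112 = [33; 2, 1, 7, 1, 2, 66, …] (period length 6).
Convergents:
  p_0/q_0 = 33/1
  p_1/q_1 = 67/2
  p_2/q_2 = 100/3
  p_3/q_3 = 767/23
  p_4/q_4 = 867/26
  p_5/q_5 = 2501/75
  p_6/q_6 = 165933/4976
q_5 = 75 ≤ 136 < 4976 = q_6, so the answer is 2501/75.

2501/75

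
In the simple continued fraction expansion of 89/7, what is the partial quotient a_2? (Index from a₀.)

2

89 = 12·7 + 5   →  a_0 = 12
7 = 1·5 + 2   →  a_1 = 1
5 = 2·2 + 1   →  a_2 = 2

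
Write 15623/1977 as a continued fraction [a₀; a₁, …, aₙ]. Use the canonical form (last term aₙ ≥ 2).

15623 = 7·1977 + 1784
1977 = 1·1784 + 193
1784 = 9·193 + 47
193 = 4·47 + 5
47 = 9·5 + 2
5 = 2·2 + 1
2 = 2·1 + 0  (stop)
So 15623/1977 = [7; 1, 9, 4, 9, 2, 2].

[7; 1, 9, 4, 9, 2, 2]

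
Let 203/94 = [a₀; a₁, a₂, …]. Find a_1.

203 = 2·94 + 15   →  a_0 = 2
94 = 6·15 + 4   →  a_1 = 6

6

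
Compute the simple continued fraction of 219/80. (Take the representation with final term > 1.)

219 = 2×80 + 59
80 = 1×59 + 21
59 = 2×21 + 17
21 = 1×17 + 4
17 = 4×4 + 1
4 = 4×1 + 0  (stop)
So 219/80 = [2; 1, 2, 1, 4, 4].

[2; 1, 2, 1, 4, 4]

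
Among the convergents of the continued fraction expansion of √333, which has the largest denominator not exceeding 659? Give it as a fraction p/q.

√333 = [18; 4, 36, …] (period length 2).
Convergents:
  p_0/q_0 = 18/1
  p_1/q_1 = 73/4
  p_2/q_2 = 2646/145
  p_3/q_3 = 10657/584
  p_4/q_4 = 386298/21169
q_3 = 584 ≤ 659 < 21169 = q_4, so the answer is 10657/584.

10657/584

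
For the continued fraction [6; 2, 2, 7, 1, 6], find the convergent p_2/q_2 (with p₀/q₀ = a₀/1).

Using pₖ = aₖpₖ₋₁ + pₖ₋₂, qₖ = aₖqₖ₋₁ + qₖ₋₂ (with p₋₁=1, p₋₂=0, q₋₁=0, q₋₂=1):
  k=0: a=6, p=6, q=1
  k=1: a=2, p=13, q=2
  k=2: a=2, p=32, q=5

32/5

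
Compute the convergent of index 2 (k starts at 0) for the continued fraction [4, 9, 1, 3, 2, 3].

41/10

Using pₖ = aₖpₖ₋₁ + pₖ₋₂, qₖ = aₖqₖ₋₁ + qₖ₋₂ (with p₋₁=1, p₋₂=0, q₋₁=0, q₋₂=1):
  k=0: a=4, p=4, q=1
  k=1: a=9, p=37, q=9
  k=2: a=1, p=41, q=10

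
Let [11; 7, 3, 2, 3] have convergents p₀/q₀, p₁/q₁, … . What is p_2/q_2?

Using pₖ = aₖpₖ₋₁ + pₖ₋₂, qₖ = aₖqₖ₋₁ + qₖ₋₂ (with p₋₁=1, p₋₂=0, q₋₁=0, q₋₂=1):
  k=0: a=11, p=11, q=1
  k=1: a=7, p=78, q=7
  k=2: a=3, p=245, q=22

245/22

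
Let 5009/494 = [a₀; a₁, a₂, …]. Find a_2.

6

5009 = 10·494 + 69   →  a_0 = 10
494 = 7·69 + 11   →  a_1 = 7
69 = 6·11 + 3   →  a_2 = 6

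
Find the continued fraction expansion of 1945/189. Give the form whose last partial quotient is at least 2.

[10; 3, 2, 3, 2, 3]

1945 = 10·189 + 55
189 = 3·55 + 24
55 = 2·24 + 7
24 = 3·7 + 3
7 = 2·3 + 1
3 = 3·1 + 0  (stop)
So 1945/189 = [10; 3, 2, 3, 2, 3].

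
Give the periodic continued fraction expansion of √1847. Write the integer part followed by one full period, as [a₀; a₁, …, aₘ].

a₀ = ⌊√1847⌋ = 42.
With m₀=0, d₀=1 and mₖ₊₁ = dₖaₖ − mₖ, dₖ₊₁ = (n − mₖ₊₁²)/dₖ, aₖ₊₁ = ⌊(a₀+mₖ₊₁)/dₖ₊₁⌋:
  k=1: m=42, d=83, a=1
  k=2: m=41, d=2, a=41
  k=3: m=41, d=83, a=1
  k=4: m=42, d=1, a=84
d=1 and a=2a₀=84 at k=4, so the next step gives (m, d) = (42, 83) again — its k=1 value — and the period has length 4.

[42; 1, 41, 1, 84]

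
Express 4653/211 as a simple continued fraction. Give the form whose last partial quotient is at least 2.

4653 = 22×211 + 11
211 = 19×11 + 2
11 = 5×2 + 1
2 = 2×1 + 0  (stop)
So 4653/211 = [22; 19, 5, 2].

[22; 19, 5, 2]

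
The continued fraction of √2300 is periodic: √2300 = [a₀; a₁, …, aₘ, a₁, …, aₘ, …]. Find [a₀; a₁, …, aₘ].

[47; 1, 22, 1, 94]

a₀ = ⌊√2300⌋ = 47.
With m₀=0, d₀=1 and mₖ₊₁ = dₖaₖ − mₖ, dₖ₊₁ = (n − mₖ₊₁²)/dₖ, aₖ₊₁ = ⌊(a₀+mₖ₊₁)/dₖ₊₁⌋:
  k=1: m=47, d=91, a=1
  k=2: m=44, d=4, a=22
  k=3: m=44, d=91, a=1
  k=4: m=47, d=1, a=94
d=1 and a=2a₀=94 at k=4, so the next step gives (m, d) = (47, 91) again — its k=1 value — and the period has length 4.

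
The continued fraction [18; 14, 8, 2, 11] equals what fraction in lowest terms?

49749/2753

Using pₖ = aₖpₖ₋₁ + pₖ₋₂ and qₖ = aₖqₖ₋₁ + qₖ₋₂:
  k=0: a=18, p=18, q=1
  k=1: a=14, p=253, q=14
  k=2: a=8, p=2042, q=113
  k=3: a=2, p=4337, q=240
  k=4: a=11, p=49749, q=2753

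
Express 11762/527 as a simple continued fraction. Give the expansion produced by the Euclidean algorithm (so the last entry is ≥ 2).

[22; 3, 7, 3, 3, 2]

11762 = 22*527 + 168
527 = 3*168 + 23
168 = 7*23 + 7
23 = 3*7 + 2
7 = 3*2 + 1
2 = 2*1 + 0  (stop)
So 11762/527 = [22; 3, 7, 3, 3, 2].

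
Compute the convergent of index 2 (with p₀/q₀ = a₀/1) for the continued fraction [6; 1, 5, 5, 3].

41/6

Using pₖ = aₖpₖ₋₁ + pₖ₋₂, qₖ = aₖqₖ₋₁ + qₖ₋₂ (with p₋₁=1, p₋₂=0, q₋₁=0, q₋₂=1):
  k=0: a=6, p=6, q=1
  k=1: a=1, p=7, q=1
  k=2: a=5, p=41, q=6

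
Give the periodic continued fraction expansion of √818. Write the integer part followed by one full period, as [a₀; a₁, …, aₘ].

[28; 1, 1, 1, 1, 56]

a₀ = ⌊√818⌋ = 28.
With m₀=0, d₀=1 and mₖ₊₁ = dₖaₖ − mₖ, dₖ₊₁ = (n − mₖ₊₁²)/dₖ, aₖ₊₁ = ⌊(a₀+mₖ₊₁)/dₖ₊₁⌋:
  k=1: m=28, d=34, a=1
  k=2: m=6, d=23, a=1
  k=3: m=17, d=23, a=1
  k=4: m=6, d=34, a=1
  k=5: m=28, d=1, a=56
d=1 and a=2a₀=56 at k=5, so the next step gives (m, d) = (28, 34) again — its k=1 value — and the period has length 5.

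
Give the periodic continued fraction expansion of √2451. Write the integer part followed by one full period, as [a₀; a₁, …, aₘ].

[49; 1, 1, 32, 1, 1, 98]

a₀ = ⌊√2451⌋ = 49.
With m₀=0, d₀=1 and mₖ₊₁ = dₖaₖ − mₖ, dₖ₊₁ = (n − mₖ₊₁²)/dₖ, aₖ₊₁ = ⌊(a₀+mₖ₊₁)/dₖ₊₁⌋:
  k=1: m=49, d=50, a=1
  k=2: m=1, d=49, a=1
  k=3: m=48, d=3, a=32
  k=4: m=48, d=49, a=1
  k=5: m=1, d=50, a=1
  k=6: m=49, d=1, a=98
d=1 and a=2a₀=98 at k=6, so the next step gives (m, d) = (49, 50) again — its k=1 value — and the period has length 6.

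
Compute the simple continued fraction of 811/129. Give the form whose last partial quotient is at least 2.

[6; 3, 2, 18]

811 = 6·129 + 37
129 = 3·37 + 18
37 = 2·18 + 1
18 = 18·1 + 0  (stop)
So 811/129 = [6; 3, 2, 18].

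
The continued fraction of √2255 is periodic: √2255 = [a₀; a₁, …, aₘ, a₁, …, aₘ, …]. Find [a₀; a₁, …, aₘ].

[47; 2, 18, 2, 94]

a₀ = ⌊√2255⌋ = 47.
With m₀=0, d₀=1 and mₖ₊₁ = dₖaₖ − mₖ, dₖ₊₁ = (n − mₖ₊₁²)/dₖ, aₖ₊₁ = ⌊(a₀+mₖ₊₁)/dₖ₊₁⌋:
  k=1: m=47, d=46, a=2
  k=2: m=45, d=5, a=18
  k=3: m=45, d=46, a=2
  k=4: m=47, d=1, a=94
d=1 and a=2a₀=94 at k=4, so the next step gives (m, d) = (47, 46) again — its k=1 value — and the period has length 4.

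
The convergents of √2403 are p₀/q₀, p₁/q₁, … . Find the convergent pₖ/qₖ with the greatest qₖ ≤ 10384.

√2403 = [49; 49, 98, …] (period length 2).
Convergents:
  p_0/q_0 = 49/1
  p_1/q_1 = 2402/49
  p_2/q_2 = 235445/4803
  p_3/q_3 = 11539207/235396
q_2 = 4803 ≤ 10384 < 235396 = q_3, so the answer is 235445/4803.

235445/4803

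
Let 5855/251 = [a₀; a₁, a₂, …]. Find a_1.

3

5855 = 23·251 + 82   →  a_0 = 23
251 = 3·82 + 5   →  a_1 = 3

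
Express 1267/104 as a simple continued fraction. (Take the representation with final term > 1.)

1267 = 12×104 + 19
104 = 5×19 + 9
19 = 2×9 + 1
9 = 9×1 + 0  (stop)
So 1267/104 = [12; 5, 2, 9].

[12; 5, 2, 9]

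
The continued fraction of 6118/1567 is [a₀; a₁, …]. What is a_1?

6118 = 3·1567 + 1417   →  a_0 = 3
1567 = 1·1417 + 150   →  a_1 = 1

1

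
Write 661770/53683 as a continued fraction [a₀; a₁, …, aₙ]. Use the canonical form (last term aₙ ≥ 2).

661770 = 12×53683 + 17574
53683 = 3×17574 + 961
17574 = 18×961 + 276
961 = 3×276 + 133
276 = 2×133 + 10
133 = 13×10 + 3
10 = 3×3 + 1
3 = 3×1 + 0  (stop)
So 661770/53683 = [12; 3, 18, 3, 2, 13, 3, 3].

[12; 3, 18, 3, 2, 13, 3, 3]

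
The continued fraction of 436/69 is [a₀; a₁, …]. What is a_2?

7

436 = 6·69 + 22   →  a_0 = 6
69 = 3·22 + 3   →  a_1 = 3
22 = 7·3 + 1   →  a_2 = 7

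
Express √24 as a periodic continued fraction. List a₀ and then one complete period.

a₀ = ⌊√24⌋ = 4.
With m₀=0, d₀=1 and mₖ₊₁ = dₖaₖ − mₖ, dₖ₊₁ = (n − mₖ₊₁²)/dₖ, aₖ₊₁ = ⌊(a₀+mₖ₊₁)/dₖ₊₁⌋:
  k=1: m=4, d=8, a=1
  k=2: m=4, d=1, a=8
d=1 and a=2a₀=8 at k=2, so the next step gives (m, d) = (4, 8) again — its k=1 value — and the period has length 2.

[4; 1, 8]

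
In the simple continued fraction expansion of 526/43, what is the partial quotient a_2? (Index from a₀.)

526 = 12·43 + 10   →  a_0 = 12
43 = 4·10 + 3   →  a_1 = 4
10 = 3·3 + 1   →  a_2 = 3

3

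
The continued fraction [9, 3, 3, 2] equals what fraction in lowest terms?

Fold from the inside: start with 2/1.
  3 + 1/2 = 7/2
  3 + 2/7 = 23/7
  9 + 7/23 = 214/23

214/23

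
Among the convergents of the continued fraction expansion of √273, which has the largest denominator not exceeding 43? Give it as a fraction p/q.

√273 = [16; 1, 1, 10, 1, 1, 32, …] (period length 6).
Convergents:
  p_0/q_0 = 16/1
  p_1/q_1 = 17/1
  p_2/q_2 = 33/2
  p_3/q_3 = 347/21
  p_4/q_4 = 380/23
  p_5/q_5 = 727/44
q_4 = 23 ≤ 43 < 44 = q_5, so the answer is 380/23.

380/23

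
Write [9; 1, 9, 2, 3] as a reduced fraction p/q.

Using pₖ = aₖpₖ₋₁ + pₖ₋₂ and qₖ = aₖqₖ₋₁ + qₖ₋₂:
  k=0: a=9, p=9, q=1
  k=1: a=1, p=10, q=1
  k=2: a=9, p=99, q=10
  k=3: a=2, p=208, q=21
  k=4: a=3, p=723, q=73

723/73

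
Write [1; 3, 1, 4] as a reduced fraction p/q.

Using pₖ = aₖpₖ₋₁ + pₖ₋₂ and qₖ = aₖqₖ₋₁ + qₖ₋₂:
  k=0: a=1, p=1, q=1
  k=1: a=3, p=4, q=3
  k=2: a=1, p=5, q=4
  k=3: a=4, p=24, q=19

24/19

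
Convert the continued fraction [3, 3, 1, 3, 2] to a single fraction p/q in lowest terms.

Using pₖ = aₖpₖ₋₁ + pₖ₋₂ and qₖ = aₖqₖ₋₁ + qₖ₋₂:
  k=0: a=3, p=3, q=1
  k=1: a=3, p=10, q=3
  k=2: a=1, p=13, q=4
  k=3: a=3, p=49, q=15
  k=4: a=2, p=111, q=34

111/34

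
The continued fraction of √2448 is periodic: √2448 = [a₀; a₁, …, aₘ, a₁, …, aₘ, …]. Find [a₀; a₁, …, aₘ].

a₀ = ⌊√2448⌋ = 49.
With m₀=0, d₀=1 and mₖ₊₁ = dₖaₖ − mₖ, dₖ₊₁ = (n − mₖ₊₁²)/dₖ, aₖ₊₁ = ⌊(a₀+mₖ₊₁)/dₖ₊₁⌋:
  k=1: m=49, d=47, a=2
  k=2: m=45, d=9, a=10
  k=3: m=45, d=47, a=2
  k=4: m=49, d=1, a=98
d=1 and a=2a₀=98 at k=4, so the next step gives (m, d) = (49, 47) again — its k=1 value — and the period has length 4.

[49; 2, 10, 2, 98]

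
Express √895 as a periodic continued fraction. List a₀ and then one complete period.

[29; 1, 10, 1, 58]

a₀ = ⌊√895⌋ = 29.
With m₀=0, d₀=1 and mₖ₊₁ = dₖaₖ − mₖ, dₖ₊₁ = (n − mₖ₊₁²)/dₖ, aₖ₊₁ = ⌊(a₀+mₖ₊₁)/dₖ₊₁⌋:
  k=1: m=29, d=54, a=1
  k=2: m=25, d=5, a=10
  k=3: m=25, d=54, a=1
  k=4: m=29, d=1, a=58
d=1 and a=2a₀=58 at k=4, so the next step gives (m, d) = (29, 54) again — its k=1 value — and the period has length 4.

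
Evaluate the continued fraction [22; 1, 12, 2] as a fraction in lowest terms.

619/27

Fold from the inside: start with 2/1.
  12 + 1/2 = 25/2
  1 + 2/25 = 27/25
  22 + 25/27 = 619/27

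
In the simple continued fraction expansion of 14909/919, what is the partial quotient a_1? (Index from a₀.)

4

14909 = 16·919 + 205   →  a_0 = 16
919 = 4·205 + 99   →  a_1 = 4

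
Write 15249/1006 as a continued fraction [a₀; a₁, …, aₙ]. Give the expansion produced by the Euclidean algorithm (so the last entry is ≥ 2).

[15; 6, 3, 17, 3]

15249 = 15·1006 + 159
1006 = 6·159 + 52
159 = 3·52 + 3
52 = 17·3 + 1
3 = 3·1 + 0  (stop)
So 15249/1006 = [15; 6, 3, 17, 3].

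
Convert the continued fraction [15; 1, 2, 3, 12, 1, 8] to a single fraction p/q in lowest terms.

18635/1187

Using pₖ = aₖpₖ₋₁ + pₖ₋₂ and qₖ = aₖqₖ₋₁ + qₖ₋₂:
  k=0: a=15, p=15, q=1
  k=1: a=1, p=16, q=1
  k=2: a=2, p=47, q=3
  k=3: a=3, p=157, q=10
  k=4: a=12, p=1931, q=123
  k=5: a=1, p=2088, q=133
  k=6: a=8, p=18635, q=1187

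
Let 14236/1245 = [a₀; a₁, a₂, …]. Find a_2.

3

14236 = 11·1245 + 541   →  a_0 = 11
1245 = 2·541 + 163   →  a_1 = 2
541 = 3·163 + 52   →  a_2 = 3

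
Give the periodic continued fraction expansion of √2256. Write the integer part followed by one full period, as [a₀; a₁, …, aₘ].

[47; 2, 94]

a₀ = ⌊√2256⌋ = 47.
With m₀=0, d₀=1 and mₖ₊₁ = dₖaₖ − mₖ, dₖ₊₁ = (n − mₖ₊₁²)/dₖ, aₖ₊₁ = ⌊(a₀+mₖ₊₁)/dₖ₊₁⌋:
  k=1: m=47, d=47, a=2
  k=2: m=47, d=1, a=94
d=1 and a=2a₀=94 at k=2, so the next step gives (m, d) = (47, 47) again — its k=1 value — and the period has length 2.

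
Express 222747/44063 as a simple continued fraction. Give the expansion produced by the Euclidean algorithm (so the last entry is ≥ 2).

[5; 18, 8, 2, 9, 15]

222747 = 5*44063 + 2432
44063 = 18*2432 + 287
2432 = 8*287 + 136
287 = 2*136 + 15
136 = 9*15 + 1
15 = 15*1 + 0  (stop)
So 222747/44063 = [5; 18, 8, 2, 9, 15].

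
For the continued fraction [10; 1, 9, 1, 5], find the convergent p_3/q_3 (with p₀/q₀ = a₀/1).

120/11

Using pₖ = aₖpₖ₋₁ + pₖ₋₂, qₖ = aₖqₖ₋₁ + qₖ₋₂ (with p₋₁=1, p₋₂=0, q₋₁=0, q₋₂=1):
  k=0: a=10, p=10, q=1
  k=1: a=1, p=11, q=1
  k=2: a=9, p=109, q=10
  k=3: a=1, p=120, q=11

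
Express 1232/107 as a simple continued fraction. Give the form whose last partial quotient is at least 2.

1232 = 11*107 + 55
107 = 1*55 + 52
55 = 1*52 + 3
52 = 17*3 + 1
3 = 3*1 + 0  (stop)
So 1232/107 = [11; 1, 1, 17, 3].

[11; 1, 1, 17, 3]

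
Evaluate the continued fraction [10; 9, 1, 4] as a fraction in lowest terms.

Fold from the inside: start with 4/1.
  1 + 1/4 = 5/4
  9 + 4/5 = 49/5
  10 + 5/49 = 495/49

495/49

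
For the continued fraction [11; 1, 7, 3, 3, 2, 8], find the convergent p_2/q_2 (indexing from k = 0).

95/8

Using pₖ = aₖpₖ₋₁ + pₖ₋₂, qₖ = aₖqₖ₋₁ + qₖ₋₂ (with p₋₁=1, p₋₂=0, q₋₁=0, q₋₂=1):
  k=0: a=11, p=11, q=1
  k=1: a=1, p=12, q=1
  k=2: a=7, p=95, q=8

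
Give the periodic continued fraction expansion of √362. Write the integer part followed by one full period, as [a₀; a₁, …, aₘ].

[19; 38]

a₀ = ⌊√362⌋ = 19.
With m₀=0, d₀=1 and mₖ₊₁ = dₖaₖ − mₖ, dₖ₊₁ = (n − mₖ₊₁²)/dₖ, aₖ₊₁ = ⌊(a₀+mₖ₊₁)/dₖ₊₁⌋:
  k=1: m=19, d=1, a=38
d=1 and a=2a₀=38 at k=1, so the next step gives (m, d) = (19, 1) again — its k=1 value — and the period has length 1.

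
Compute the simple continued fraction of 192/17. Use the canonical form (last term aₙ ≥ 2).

[11; 3, 2, 2]

192 = 11*17 + 5
17 = 3*5 + 2
5 = 2*2 + 1
2 = 2*1 + 0  (stop)
So 192/17 = [11; 3, 2, 2].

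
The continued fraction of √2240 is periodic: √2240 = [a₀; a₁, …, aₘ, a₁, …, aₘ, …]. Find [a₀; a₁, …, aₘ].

[47; 3, 23, 3, 94]

a₀ = ⌊√2240⌋ = 47.
With m₀=0, d₀=1 and mₖ₊₁ = dₖaₖ − mₖ, dₖ₊₁ = (n − mₖ₊₁²)/dₖ, aₖ₊₁ = ⌊(a₀+mₖ₊₁)/dₖ₊₁⌋:
  k=1: m=47, d=31, a=3
  k=2: m=46, d=4, a=23
  k=3: m=46, d=31, a=3
  k=4: m=47, d=1, a=94
d=1 and a=2a₀=94 at k=4, so the next step gives (m, d) = (47, 31) again — its k=1 value — and the period has length 4.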